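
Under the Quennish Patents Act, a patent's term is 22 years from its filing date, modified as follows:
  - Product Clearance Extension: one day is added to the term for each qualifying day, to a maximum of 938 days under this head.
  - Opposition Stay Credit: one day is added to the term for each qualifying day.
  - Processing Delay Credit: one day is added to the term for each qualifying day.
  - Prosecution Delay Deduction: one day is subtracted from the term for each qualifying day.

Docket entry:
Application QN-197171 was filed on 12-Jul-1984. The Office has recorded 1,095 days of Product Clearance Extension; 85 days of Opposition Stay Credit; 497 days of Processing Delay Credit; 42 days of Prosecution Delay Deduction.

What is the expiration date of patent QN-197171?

2010-07-29

Base term: filing date + 22 years → 12 July 2006.
Product Clearance Extension: 1095 days claimed exceeds the 938-day cap, so +938 days → 4 February 2009.
Opposition Stay Credit: +85 days → 30 April 2009.
Processing Delay Credit: +497 days → 9 September 2010.
Prosecution Delay Deduction: −42 days → 29 July 2010.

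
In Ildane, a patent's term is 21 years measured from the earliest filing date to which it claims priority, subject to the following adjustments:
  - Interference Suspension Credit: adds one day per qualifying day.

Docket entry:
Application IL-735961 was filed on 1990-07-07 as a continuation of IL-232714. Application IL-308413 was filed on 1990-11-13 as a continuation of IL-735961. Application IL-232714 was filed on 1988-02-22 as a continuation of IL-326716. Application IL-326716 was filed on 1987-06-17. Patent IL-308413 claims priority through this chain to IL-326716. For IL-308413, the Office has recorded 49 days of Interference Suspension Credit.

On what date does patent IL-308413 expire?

Earliest priority filing: 17 June 1987.
Base term: 17 June 1987 + 21 years → 17 June 2008.
Interference Suspension Credit: +49 days → 5 August 2008.

August 5, 2008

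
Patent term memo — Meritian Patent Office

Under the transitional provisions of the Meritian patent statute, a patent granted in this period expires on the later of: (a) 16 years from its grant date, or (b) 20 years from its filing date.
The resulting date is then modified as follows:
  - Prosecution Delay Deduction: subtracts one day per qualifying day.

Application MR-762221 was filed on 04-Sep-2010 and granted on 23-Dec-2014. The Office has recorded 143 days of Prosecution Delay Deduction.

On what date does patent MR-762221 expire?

(a) grant + 16 years → 23 December 2030.
(b) filing + 20 years → 4 September 2030.
Later of the two: 23 December 2030.
Prosecution Delay Deduction: −143 days → 2 August 2030.

August 2, 2030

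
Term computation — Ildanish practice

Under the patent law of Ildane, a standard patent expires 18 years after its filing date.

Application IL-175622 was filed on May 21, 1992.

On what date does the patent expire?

Filing date + 18 years → 21 May 2010.

2010-05-21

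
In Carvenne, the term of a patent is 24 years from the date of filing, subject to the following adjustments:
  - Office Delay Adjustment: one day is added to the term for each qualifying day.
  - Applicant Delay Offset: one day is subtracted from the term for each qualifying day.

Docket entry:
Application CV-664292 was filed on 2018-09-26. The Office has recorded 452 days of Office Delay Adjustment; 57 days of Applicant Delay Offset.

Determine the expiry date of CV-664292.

Base term: filing date + 24 years → 26 September 2042.
Office Delay Adjustment: +452 days → 22 December 2043.
Applicant Delay Offset: −57 days → 26 October 2043.

2043-10-26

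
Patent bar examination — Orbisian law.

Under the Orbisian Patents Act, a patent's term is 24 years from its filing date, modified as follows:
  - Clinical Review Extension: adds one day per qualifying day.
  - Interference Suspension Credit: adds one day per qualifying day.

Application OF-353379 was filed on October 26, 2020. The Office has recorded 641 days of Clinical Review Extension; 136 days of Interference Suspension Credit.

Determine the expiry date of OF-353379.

2046-12-12

Base term: filing date + 24 years → 26 October 2044.
Clinical Review Extension: +641 days → 29 July 2046.
Interference Suspension Credit: +136 days → 12 December 2046.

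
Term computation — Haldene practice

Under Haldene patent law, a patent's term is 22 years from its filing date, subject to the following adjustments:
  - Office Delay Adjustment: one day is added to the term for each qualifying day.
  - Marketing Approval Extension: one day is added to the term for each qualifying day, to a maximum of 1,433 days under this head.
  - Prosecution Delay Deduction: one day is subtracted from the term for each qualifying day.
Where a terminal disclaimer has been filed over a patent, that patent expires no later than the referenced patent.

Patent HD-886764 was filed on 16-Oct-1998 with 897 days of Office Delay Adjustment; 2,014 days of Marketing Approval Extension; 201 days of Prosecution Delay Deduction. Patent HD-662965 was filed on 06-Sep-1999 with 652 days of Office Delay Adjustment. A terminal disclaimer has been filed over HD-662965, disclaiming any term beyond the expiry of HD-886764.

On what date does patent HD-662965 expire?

June 20, 2023

Natural term of HD-662965:
  Base: filing + 22 years → 6 September 2021.
  Office Delay Adjustment: +652 days → 20 June 2023.
Expiry of referenced patent HD-886764:
  Base: filing + 22 years → 16 October 2020.
  Office Delay Adjustment: +897 days → 1 April 2023.
  Marketing Approval Extension: 2014 days claimed exceeds the 1433-day cap, so +1433 days → 4 March 2027.
  Prosecution Delay Deduction: −201 days → 15 August 2026.
Terminal disclaimer: HD-662965 expires on the earlier of 20 June 2023 and 15 August 2026.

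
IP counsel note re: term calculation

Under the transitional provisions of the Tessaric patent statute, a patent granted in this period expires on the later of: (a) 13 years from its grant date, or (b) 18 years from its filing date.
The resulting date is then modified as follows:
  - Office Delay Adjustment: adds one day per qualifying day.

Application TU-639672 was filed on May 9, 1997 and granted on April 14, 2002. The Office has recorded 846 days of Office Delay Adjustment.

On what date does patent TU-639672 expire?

2017-09-01

(a) grant + 13 years → 14 April 2015.
(b) filing + 18 years → 9 May 2015.
Later of the two: 9 May 2015.
Office Delay Adjustment: +846 days → 1 September 2017.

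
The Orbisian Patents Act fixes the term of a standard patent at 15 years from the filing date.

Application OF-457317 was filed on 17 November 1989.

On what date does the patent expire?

Filing date + 15 years → 17 November 2004.

November 17, 2004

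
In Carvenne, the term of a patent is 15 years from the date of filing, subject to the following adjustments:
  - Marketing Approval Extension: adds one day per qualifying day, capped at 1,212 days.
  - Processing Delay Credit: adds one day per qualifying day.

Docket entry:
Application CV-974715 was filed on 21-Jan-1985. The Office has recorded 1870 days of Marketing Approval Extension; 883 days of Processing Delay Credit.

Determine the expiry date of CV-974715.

Base term: filing date + 15 years → 21 January 2000.
Marketing Approval Extension: 1870 days claimed exceeds the 1212-day cap, so +1212 days → 17 May 2003.
Processing Delay Credit: +883 days → 16 October 2005.

October 16, 2005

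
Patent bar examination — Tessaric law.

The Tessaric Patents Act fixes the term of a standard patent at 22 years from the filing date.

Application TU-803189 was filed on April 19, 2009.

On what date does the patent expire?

2031-04-19

Filing date + 22 years → 19 April 2031.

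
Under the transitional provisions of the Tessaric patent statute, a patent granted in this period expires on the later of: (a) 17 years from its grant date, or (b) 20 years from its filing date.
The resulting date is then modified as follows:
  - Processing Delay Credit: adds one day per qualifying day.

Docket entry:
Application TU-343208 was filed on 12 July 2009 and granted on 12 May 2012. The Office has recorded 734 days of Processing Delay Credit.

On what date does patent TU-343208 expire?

2031-07-16

(a) grant + 17 years → 12 May 2029.
(b) filing + 20 years → 12 July 2029.
Later of the two: 12 July 2029.
Processing Delay Credit: +734 days → 16 July 2031.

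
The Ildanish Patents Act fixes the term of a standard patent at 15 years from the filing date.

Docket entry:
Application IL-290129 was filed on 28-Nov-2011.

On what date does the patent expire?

Filing date + 15 years → 28 November 2026.

2026-11-28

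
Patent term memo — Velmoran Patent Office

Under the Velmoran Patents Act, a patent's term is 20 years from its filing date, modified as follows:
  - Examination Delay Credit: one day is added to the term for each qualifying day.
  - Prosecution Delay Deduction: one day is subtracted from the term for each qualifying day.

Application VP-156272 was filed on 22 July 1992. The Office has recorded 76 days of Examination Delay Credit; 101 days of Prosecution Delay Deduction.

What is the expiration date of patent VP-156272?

Base term: filing date + 20 years → 22 July 2012.
Examination Delay Credit: +76 days → 6 October 2012.
Prosecution Delay Deduction: −101 days → 27 June 2012.

2012-06-27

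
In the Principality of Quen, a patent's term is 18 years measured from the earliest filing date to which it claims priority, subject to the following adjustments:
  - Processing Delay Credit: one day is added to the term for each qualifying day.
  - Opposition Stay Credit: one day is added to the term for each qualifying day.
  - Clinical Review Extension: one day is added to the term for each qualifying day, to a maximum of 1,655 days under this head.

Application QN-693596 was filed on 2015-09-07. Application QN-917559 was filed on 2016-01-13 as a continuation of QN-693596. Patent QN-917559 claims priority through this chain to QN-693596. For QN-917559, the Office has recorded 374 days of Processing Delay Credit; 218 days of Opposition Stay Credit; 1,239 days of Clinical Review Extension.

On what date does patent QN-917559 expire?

Earliest priority filing: 7 September 2015.
Base term: 7 September 2015 + 18 years → 7 September 2033.
Processing Delay Credit: +374 days → 16 September 2034.
Opposition Stay Credit: +218 days → 22 April 2035.
Clinical Review Extension: 1239 days (within the 1655-day cap) → +1239 days → 12 September 2038.

2038-09-12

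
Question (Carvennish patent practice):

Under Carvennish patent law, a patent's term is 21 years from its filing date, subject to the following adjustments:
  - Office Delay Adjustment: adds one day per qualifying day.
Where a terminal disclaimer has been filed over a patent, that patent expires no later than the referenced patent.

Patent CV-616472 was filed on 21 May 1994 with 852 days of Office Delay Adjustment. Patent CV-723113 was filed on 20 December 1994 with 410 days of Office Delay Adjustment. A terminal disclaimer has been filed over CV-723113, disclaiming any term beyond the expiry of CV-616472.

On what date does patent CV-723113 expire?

February 2, 2017

Natural term of CV-723113:
  Base: filing + 21 years → 20 December 2015.
  Office Delay Adjustment: +410 days → 2 February 2017.
Expiry of referenced patent CV-616472:
  Base: filing + 21 years → 21 May 2015.
  Office Delay Adjustment: +852 days → 19 September 2017.
Terminal disclaimer: CV-723113 expires on the earlier of 2 February 2017 and 19 September 2017.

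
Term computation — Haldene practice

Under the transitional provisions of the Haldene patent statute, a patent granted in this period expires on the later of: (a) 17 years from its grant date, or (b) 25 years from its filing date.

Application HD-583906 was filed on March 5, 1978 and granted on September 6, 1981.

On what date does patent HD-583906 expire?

2003-03-05

(a) grant + 17 years → 6 September 1998.
(b) filing + 25 years → 5 March 2003.
Later of the two: 5 March 2003.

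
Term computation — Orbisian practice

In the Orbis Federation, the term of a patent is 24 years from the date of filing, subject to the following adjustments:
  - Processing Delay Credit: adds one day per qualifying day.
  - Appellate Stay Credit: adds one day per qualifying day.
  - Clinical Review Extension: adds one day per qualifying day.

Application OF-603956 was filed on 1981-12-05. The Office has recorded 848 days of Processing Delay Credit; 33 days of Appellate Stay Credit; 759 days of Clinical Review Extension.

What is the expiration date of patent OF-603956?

June 2, 2010

Base term: filing date + 24 years → 5 December 2005.
Processing Delay Credit: +848 days → 1 April 2008.
Appellate Stay Credit: +33 days → 4 May 2008.
Clinical Review Extension: +759 days → 2 June 2010.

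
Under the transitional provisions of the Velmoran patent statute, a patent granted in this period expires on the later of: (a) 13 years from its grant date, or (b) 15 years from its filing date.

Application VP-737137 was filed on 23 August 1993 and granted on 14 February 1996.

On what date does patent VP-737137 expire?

(a) grant + 13 years → 14 February 2009.
(b) filing + 15 years → 23 August 2008.
Later of the two: 14 February 2009.

February 14, 2009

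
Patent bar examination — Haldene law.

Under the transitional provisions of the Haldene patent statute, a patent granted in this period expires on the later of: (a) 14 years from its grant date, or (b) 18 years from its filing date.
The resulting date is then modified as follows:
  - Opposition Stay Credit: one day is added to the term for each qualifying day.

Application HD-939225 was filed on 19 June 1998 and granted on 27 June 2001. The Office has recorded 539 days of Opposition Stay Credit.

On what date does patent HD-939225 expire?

(a) grant + 14 years → 27 June 2015.
(b) filing + 18 years → 19 June 2016.
Later of the two: 19 June 2016.
Opposition Stay Credit: +539 days → 10 December 2017.

2017-12-10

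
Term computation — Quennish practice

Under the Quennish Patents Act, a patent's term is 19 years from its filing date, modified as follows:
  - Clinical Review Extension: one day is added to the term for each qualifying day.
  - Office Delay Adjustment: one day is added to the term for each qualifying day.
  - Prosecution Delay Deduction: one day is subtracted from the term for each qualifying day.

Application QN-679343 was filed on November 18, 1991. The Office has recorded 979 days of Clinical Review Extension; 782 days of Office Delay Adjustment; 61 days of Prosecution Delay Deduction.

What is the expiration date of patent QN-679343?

Base term: filing date + 19 years → 18 November 2010.
Clinical Review Extension: +979 days → 24 July 2013.
Office Delay Adjustment: +782 days → 14 September 2015.
Prosecution Delay Deduction: −61 days → 15 July 2015.

July 15, 2015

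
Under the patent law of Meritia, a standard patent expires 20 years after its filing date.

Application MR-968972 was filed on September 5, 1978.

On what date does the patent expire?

Filing date + 20 years → 5 September 1998.

1998-09-05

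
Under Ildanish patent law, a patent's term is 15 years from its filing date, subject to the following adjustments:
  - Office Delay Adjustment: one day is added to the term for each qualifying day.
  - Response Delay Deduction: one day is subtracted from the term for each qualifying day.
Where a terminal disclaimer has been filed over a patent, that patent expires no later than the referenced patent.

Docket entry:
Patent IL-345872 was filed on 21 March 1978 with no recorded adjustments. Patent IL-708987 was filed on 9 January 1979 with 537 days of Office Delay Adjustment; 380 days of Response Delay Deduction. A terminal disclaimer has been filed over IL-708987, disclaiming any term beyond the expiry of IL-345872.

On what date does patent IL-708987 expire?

1993-03-21

Natural term of IL-708987:
  Base: filing + 15 years → 9 January 1994.
  Office Delay Adjustment: +537 days → 30 June 1995.
  Response Delay Deduction: −380 days → 15 June 1994.
Expiry of referenced patent IL-345872:
  Base: filing + 15 years → 21 March 1993.
Terminal disclaimer: IL-708987 expires on the earlier of 15 June 1994 and 21 March 1993.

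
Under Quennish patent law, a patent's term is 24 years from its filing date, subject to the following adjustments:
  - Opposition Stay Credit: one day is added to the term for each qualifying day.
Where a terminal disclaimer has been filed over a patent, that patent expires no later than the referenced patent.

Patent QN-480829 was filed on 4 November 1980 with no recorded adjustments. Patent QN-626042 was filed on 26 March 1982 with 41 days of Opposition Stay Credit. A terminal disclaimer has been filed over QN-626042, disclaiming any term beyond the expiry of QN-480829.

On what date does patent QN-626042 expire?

Natural term of QN-626042:
  Base: filing + 24 years → 26 March 2006.
  Opposition Stay Credit: +41 days → 6 May 2006.
Expiry of referenced patent QN-480829:
  Base: filing + 24 years → 4 November 2004.
Terminal disclaimer: QN-626042 expires on the earlier of 6 May 2006 and 4 November 2004.

2004-11-04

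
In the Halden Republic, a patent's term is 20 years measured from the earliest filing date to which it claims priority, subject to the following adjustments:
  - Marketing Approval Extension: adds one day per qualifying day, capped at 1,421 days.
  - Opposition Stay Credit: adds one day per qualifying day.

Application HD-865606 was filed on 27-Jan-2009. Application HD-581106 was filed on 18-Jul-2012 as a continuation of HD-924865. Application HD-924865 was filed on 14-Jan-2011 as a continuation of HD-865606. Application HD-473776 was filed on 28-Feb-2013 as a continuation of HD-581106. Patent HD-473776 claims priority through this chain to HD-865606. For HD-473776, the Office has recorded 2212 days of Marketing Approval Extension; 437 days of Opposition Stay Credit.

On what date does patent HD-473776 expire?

Earliest priority filing: 27 January 2009.
Base term: 27 January 2009 + 20 years → 27 January 2029.
Marketing Approval Extension: 2212 days claimed exceeds the 1421-day cap, so +1421 days → 18 December 2032.
Opposition Stay Credit: +437 days → 28 February 2034.

2034-02-28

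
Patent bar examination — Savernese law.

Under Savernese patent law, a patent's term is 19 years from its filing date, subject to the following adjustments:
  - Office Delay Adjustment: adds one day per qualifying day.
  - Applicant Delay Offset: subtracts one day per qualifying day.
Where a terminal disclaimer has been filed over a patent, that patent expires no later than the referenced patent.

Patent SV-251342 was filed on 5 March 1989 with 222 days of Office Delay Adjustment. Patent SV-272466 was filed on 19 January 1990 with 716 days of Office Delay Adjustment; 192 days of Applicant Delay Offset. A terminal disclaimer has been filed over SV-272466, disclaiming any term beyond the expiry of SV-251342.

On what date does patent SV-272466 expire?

October 13, 2008

Natural term of SV-272466:
  Base: filing + 19 years → 19 January 2009.
  Office Delay Adjustment: +716 days → 5 January 2011.
  Applicant Delay Offset: −192 days → 27 June 2010.
Expiry of referenced patent SV-251342:
  Base: filing + 19 years → 5 March 2008.
  Office Delay Adjustment: +222 days → 13 October 2008.
Terminal disclaimer: SV-272466 expires on the earlier of 27 June 2010 and 13 October 2008.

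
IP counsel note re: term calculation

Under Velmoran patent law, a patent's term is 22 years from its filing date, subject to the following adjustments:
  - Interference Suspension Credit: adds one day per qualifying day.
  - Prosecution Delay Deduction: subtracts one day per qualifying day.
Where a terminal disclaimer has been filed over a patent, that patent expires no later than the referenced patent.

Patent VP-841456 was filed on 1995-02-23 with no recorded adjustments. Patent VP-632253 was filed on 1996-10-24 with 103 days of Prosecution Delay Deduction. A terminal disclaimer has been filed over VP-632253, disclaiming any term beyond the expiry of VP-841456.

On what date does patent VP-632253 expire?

2017-02-23

Natural term of VP-632253:
  Base: filing + 22 years → 24 October 2018.
  Prosecution Delay Deduction: −103 days → 13 July 2018.
Expiry of referenced patent VP-841456:
  Base: filing + 22 years → 23 February 2017.
Terminal disclaimer: VP-632253 expires on the earlier of 13 July 2018 and 23 February 2017.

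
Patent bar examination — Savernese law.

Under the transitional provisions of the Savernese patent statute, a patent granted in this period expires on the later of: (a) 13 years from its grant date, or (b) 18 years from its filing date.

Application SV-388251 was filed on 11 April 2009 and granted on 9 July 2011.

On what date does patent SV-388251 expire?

April 11, 2027

(a) grant + 13 years → 9 July 2024.
(b) filing + 18 years → 11 April 2027.
Later of the two: 11 April 2027.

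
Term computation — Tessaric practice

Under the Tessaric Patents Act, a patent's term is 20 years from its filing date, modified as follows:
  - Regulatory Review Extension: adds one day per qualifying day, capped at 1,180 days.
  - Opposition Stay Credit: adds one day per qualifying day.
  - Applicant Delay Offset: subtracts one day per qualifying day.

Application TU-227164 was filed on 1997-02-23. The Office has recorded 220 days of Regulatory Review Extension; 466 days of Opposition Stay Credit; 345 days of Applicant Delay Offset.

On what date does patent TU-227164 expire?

January 30, 2018

Base term: filing date + 20 years → 23 February 2017.
Regulatory Review Extension: 220 days (within the 1180-day cap) → +220 days → 1 October 2017.
Opposition Stay Credit: +466 days → 10 January 2019.
Applicant Delay Offset: −345 days → 30 January 2018.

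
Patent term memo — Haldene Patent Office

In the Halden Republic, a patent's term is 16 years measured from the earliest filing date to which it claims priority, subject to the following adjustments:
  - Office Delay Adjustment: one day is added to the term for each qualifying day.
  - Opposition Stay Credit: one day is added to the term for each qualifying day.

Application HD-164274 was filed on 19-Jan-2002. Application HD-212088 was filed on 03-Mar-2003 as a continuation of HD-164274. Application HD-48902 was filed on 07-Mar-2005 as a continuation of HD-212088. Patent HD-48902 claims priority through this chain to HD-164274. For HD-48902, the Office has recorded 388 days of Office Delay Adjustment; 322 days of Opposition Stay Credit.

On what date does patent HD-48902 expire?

Earliest priority filing: 19 January 2002.
Base term: 19 January 2002 + 16 years → 19 January 2018.
Office Delay Adjustment: +388 days → 11 February 2019.
Opposition Stay Credit: +322 days → 30 December 2019.

December 30, 2019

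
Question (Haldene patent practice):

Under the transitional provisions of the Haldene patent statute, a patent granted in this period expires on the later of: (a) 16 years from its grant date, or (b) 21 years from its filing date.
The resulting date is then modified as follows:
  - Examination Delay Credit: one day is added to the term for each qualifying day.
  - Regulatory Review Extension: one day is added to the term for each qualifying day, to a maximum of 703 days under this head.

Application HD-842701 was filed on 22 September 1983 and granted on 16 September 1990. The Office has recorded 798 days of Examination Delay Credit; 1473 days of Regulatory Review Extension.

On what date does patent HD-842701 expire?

2010-10-26

(a) grant + 16 years → 16 September 2006.
(b) filing + 21 years → 22 September 2004.
Later of the two: 16 September 2006.
Examination Delay Credit: +798 days → 22 November 2008.
Regulatory Review Extension: 1473 days claimed exceeds the 703-day cap, so +703 days → 26 October 2010.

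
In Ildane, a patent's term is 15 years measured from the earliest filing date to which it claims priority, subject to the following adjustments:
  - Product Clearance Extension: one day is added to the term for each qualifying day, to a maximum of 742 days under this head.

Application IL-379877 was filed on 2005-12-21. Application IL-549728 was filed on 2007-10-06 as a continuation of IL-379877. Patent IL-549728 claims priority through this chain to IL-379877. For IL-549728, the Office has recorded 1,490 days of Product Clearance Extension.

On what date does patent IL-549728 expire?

2023-01-02

Earliest priority filing: 21 December 2005.
Base term: 21 December 2005 + 15 years → 21 December 2020.
Product Clearance Extension: 1490 days claimed exceeds the 742-day cap, so +742 days → 2 January 2023.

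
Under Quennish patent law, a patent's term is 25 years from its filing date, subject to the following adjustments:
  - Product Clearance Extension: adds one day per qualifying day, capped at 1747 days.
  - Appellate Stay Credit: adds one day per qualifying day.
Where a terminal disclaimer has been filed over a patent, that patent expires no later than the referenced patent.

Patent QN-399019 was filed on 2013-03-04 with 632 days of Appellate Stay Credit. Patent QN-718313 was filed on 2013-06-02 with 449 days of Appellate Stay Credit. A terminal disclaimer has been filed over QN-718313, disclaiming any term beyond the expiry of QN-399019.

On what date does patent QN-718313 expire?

August 25, 2039

Natural term of QN-718313:
  Base: filing + 25 years → 2 June 2038.
  Appellate Stay Credit: +449 days → 25 August 2039.
Expiry of referenced patent QN-399019:
  Base: filing + 25 years → 4 March 2038.
  Appellate Stay Credit: +632 days → 26 November 2039.
Terminal disclaimer: QN-718313 expires on the earlier of 25 August 2039 and 26 November 2039.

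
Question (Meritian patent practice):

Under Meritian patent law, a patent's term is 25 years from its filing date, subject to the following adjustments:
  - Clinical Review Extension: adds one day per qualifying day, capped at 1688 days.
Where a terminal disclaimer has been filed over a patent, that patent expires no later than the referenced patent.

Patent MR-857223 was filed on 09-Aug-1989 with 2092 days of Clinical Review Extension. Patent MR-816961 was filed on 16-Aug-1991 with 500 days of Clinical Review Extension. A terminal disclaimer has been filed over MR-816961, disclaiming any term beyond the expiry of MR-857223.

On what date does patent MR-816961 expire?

December 29, 2017

Natural term of MR-816961:
  Base: filing + 25 years → 16 August 2016.
  Clinical Review Extension: 500 days (within the 1688-day cap) → +500 days → 29 December 2017.
Expiry of referenced patent MR-857223:
  Base: filing + 25 years → 9 August 2014.
  Clinical Review Extension: 2092 days claimed exceeds the 1688-day cap, so +1688 days → 24 March 2019.
Terminal disclaimer: MR-816961 expires on the earlier of 29 December 2017 and 24 March 2019.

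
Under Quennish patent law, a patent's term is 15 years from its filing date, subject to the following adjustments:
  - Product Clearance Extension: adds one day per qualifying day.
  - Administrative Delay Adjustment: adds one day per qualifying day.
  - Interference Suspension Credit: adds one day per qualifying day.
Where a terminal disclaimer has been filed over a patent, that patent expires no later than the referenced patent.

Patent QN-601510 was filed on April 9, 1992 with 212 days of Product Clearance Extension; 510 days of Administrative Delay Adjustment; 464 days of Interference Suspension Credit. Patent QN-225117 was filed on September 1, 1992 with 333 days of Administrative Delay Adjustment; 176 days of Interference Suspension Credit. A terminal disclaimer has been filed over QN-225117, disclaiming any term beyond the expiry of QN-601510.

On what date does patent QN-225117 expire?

2009-01-22

Natural term of QN-225117:
  Base: filing + 15 years → 1 September 2007.
  Administrative Delay Adjustment: +333 days → 30 July 2008.
  Interference Suspension Credit: +176 days → 22 January 2009.
Expiry of referenced patent QN-601510:
  Base: filing + 15 years → 9 April 2007.
  Product Clearance Extension: +212 days → 7 November 2007.
  Administrative Delay Adjustment: +510 days → 31 March 2009.
  Interference Suspension Credit: +464 days → 8 July 2010.
Terminal disclaimer: QN-225117 expires on the earlier of 22 January 2009 and 8 July 2010.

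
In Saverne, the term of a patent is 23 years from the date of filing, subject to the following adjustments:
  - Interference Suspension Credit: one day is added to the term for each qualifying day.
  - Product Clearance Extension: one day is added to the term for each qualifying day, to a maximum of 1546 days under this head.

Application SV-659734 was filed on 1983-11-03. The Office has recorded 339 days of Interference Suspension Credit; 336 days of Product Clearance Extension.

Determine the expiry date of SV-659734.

2008-09-08

Base term: filing date + 23 years → 3 November 2006.
Interference Suspension Credit: +339 days → 8 October 2007.
Product Clearance Extension: 336 days (within the 1546-day cap) → +336 days → 8 September 2008.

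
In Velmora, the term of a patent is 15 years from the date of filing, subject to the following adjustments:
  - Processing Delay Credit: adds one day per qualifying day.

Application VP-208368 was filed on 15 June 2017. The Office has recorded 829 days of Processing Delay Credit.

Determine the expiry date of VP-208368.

2034-09-22

Base term: filing date + 15 years → 15 June 2032.
Processing Delay Credit: +829 days → 22 September 2034.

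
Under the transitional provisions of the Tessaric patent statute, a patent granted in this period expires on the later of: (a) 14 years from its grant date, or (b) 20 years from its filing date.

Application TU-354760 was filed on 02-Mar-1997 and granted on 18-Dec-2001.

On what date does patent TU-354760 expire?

March 2, 2017

(a) grant + 14 years → 18 December 2015.
(b) filing + 20 years → 2 March 2017.
Later of the two: 2 March 2017.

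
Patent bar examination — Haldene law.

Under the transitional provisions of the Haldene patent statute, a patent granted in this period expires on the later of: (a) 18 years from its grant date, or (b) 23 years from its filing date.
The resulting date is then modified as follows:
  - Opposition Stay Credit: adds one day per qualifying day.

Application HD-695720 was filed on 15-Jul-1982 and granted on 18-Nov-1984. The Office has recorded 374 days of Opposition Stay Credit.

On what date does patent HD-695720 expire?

(a) grant + 18 years → 18 November 2002.
(b) filing + 23 years → 15 July 2005.
Later of the two: 15 July 2005.
Opposition Stay Credit: +374 days → 24 July 2006.

2006-07-24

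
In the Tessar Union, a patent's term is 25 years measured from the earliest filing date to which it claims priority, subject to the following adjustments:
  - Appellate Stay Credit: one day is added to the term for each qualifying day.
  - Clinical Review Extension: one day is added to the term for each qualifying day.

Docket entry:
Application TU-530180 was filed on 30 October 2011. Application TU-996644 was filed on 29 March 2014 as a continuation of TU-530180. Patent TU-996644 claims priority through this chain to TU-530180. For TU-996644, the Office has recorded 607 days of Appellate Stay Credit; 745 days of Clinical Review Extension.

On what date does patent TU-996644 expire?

July 13, 2040

Earliest priority filing: 30 October 2011.
Base term: 30 October 2011 + 25 years → 30 October 2036.
Appellate Stay Credit: +607 days → 29 June 2038.
Clinical Review Extension: +745 days → 13 July 2040.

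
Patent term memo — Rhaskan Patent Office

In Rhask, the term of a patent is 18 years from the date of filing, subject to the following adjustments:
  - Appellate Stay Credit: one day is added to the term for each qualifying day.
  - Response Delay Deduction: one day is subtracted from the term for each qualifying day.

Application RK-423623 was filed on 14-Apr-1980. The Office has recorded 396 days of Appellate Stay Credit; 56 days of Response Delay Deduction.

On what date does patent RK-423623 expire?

1999-03-20

Base term: filing date + 18 years → 14 April 1998.
Appellate Stay Credit: +396 days → 15 May 1999.
Response Delay Deduction: −56 days → 20 March 1999.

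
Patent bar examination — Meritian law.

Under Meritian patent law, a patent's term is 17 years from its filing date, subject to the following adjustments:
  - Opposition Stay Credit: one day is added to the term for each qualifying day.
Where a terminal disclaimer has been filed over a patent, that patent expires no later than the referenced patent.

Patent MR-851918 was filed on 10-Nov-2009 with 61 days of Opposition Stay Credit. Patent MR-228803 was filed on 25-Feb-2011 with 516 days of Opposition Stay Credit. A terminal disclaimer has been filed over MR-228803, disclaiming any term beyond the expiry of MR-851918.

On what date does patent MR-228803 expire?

2027-01-10

Natural term of MR-228803:
  Base: filing + 17 years → 25 February 2028.
  Opposition Stay Credit: +516 days → 25 July 2029.
Expiry of referenced patent MR-851918:
  Base: filing + 17 years → 10 November 2026.
  Opposition Stay Credit: +61 days → 10 January 2027.
Terminal disclaimer: MR-228803 expires on the earlier of 25 July 2029 and 10 January 2027.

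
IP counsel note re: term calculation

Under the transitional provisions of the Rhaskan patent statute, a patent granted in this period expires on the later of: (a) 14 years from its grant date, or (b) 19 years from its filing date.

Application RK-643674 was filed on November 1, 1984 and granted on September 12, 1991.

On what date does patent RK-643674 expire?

(a) grant + 14 years → 12 September 2005.
(b) filing + 19 years → 1 November 2003.
Later of the two: 12 September 2005.

2005-09-12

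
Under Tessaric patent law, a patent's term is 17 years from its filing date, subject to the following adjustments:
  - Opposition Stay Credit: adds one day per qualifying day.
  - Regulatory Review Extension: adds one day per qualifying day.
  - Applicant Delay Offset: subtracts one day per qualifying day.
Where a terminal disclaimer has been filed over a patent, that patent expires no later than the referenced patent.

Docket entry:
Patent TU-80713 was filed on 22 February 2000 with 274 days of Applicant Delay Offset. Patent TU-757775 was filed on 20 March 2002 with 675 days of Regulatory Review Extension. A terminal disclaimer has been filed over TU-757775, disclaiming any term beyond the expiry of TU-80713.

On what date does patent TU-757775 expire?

Natural term of TU-757775:
  Base: filing + 17 years → 20 March 2019.
  Regulatory Review Extension: +675 days → 23 January 2021.
Expiry of referenced patent TU-80713:
  Base: filing + 17 years → 22 February 2017.
  Applicant Delay Offset: −274 days → 24 May 2016.
Terminal disclaimer: TU-757775 expires on the earlier of 23 January 2021 and 24 May 2016.

May 24, 2016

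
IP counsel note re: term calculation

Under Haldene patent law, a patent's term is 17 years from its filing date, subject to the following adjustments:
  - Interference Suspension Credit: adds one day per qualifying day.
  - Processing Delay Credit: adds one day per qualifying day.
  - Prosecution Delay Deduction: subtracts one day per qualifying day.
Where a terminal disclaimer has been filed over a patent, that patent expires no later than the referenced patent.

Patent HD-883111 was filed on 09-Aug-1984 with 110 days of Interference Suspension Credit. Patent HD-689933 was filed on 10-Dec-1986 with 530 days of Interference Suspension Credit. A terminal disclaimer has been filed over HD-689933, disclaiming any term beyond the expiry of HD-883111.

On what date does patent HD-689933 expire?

2001-11-27

Natural term of HD-689933:
  Base: filing + 17 years → 10 December 2003.
  Interference Suspension Credit: +530 days → 23 May 2005.
Expiry of referenced patent HD-883111:
  Base: filing + 17 years → 9 August 2001.
  Interference Suspension Credit: +110 days → 27 November 2001.
Terminal disclaimer: HD-689933 expires on the earlier of 23 May 2005 and 27 November 2001.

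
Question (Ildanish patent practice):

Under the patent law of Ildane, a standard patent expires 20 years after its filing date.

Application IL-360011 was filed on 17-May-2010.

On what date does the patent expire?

Filing date + 20 years → 17 May 2030.

2030-05-17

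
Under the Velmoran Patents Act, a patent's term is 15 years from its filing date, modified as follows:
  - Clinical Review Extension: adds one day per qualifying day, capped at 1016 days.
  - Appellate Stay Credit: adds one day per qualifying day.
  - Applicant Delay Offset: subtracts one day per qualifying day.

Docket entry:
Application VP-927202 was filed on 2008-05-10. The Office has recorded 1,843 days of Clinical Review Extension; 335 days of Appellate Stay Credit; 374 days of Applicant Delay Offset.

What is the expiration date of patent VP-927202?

Base term: filing date + 15 years → 10 May 2023.
Clinical Review Extension: 1843 days claimed exceeds the 1016-day cap, so +1016 days → 19 February 2026.
Appellate Stay Credit: +335 days → 20 January 2027.
Applicant Delay Offset: −374 days → 11 January 2026.

January 11, 2026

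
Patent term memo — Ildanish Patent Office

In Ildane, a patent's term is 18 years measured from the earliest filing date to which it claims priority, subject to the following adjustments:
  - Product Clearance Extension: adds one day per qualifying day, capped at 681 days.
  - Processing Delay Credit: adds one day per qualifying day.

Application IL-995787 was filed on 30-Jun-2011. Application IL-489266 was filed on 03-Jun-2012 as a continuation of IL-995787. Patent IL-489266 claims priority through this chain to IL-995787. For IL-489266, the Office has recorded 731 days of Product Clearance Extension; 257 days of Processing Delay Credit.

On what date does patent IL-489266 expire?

Earliest priority filing: 30 June 2011.
Base term: 30 June 2011 + 18 years → 30 June 2029.
Product Clearance Extension: 731 days claimed exceeds the 681-day cap, so +681 days → 12 May 2031.
Processing Delay Credit: +257 days → 24 January 2032.

2032-01-24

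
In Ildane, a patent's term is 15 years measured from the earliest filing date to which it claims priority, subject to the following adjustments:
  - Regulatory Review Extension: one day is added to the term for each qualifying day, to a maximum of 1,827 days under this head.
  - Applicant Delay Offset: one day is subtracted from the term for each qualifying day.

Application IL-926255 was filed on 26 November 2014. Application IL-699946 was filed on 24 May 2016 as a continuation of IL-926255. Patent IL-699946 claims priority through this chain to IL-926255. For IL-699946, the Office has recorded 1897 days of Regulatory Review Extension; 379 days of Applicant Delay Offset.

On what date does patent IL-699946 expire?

Earliest priority filing: 26 November 2014.
Base term: 26 November 2014 + 15 years → 26 November 2029.
Regulatory Review Extension: 1897 days claimed exceeds the 1827-day cap, so +1827 days → 27 November 2034.
Applicant Delay Offset: −379 days → 13 November 2033.

November 13, 2033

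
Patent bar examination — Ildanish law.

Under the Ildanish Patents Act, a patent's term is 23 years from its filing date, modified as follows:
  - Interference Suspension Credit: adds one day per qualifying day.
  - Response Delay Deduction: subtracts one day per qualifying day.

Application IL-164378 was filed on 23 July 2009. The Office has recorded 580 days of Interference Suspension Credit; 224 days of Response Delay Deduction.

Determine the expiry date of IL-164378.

2033-07-14

Base term: filing date + 23 years → 23 July 2032.
Interference Suspension Credit: +580 days → 23 February 2034.
Response Delay Deduction: −224 days → 14 July 2033.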